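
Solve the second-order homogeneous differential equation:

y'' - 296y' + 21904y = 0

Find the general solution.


Characteristic equation: r² - 296r + 21904 = 0, i.e. (r - 148)² = 0.
Repeated root r = 148; include an x factor for the second linearly independent solution.
General solution: y = (C₁ + C₂x)e^(148x).


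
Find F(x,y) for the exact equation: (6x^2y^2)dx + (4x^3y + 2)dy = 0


Check exactness: ∂M/∂y = 12x^2y and ∂N/∂x = 12x^2y; equal, so the equation is exact.
Integrate M with respect to x (treating y as constant): ∫M dx = 2x^3y^2 + h(y).
Differentiate w.r.t. y and set equal to N: the x-dependent terms already match, leaving h'(y) = 2. Integrate: h(y) = 2y.
So F(x,y) = 2x^3y^2 + 2y.
General solution: 2x^3y^2 + 2y = C.


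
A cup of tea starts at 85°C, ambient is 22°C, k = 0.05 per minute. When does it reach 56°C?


From T(t) = T_a + (T₀ - T_a)e^(-kt), set T(t) = 56:
(56 - 22) / (85 - 22) = e^(-0.05t), so t = -ln(0.540)/0.05 ≈ 12.3 minutes.


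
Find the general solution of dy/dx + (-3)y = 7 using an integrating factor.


P(x) = -3 ⇒ μ = e^(-3x).
(μ y)' = 7e^(-3x) ⇒ μ y = -(7/3)e^(-3x) + C.
Divide by μ: y = -7/3 + Ce^(3x).


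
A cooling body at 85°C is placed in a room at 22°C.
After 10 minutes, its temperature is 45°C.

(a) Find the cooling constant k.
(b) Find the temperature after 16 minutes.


Newton's law: T(t) = T_a + (T₀ - T_a)e^(-kt).
(a) Use T(10) = 45: (45 - 22)/(85 - 22) = e^(-k·10), so k = -ln(0.365)/10 ≈ 0.1008.
(b) Apply k to t = 16: T(16) = 22 + (63)e^(-1.612) ≈ 34.6°C.


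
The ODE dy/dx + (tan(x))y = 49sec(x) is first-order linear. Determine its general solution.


P(x) = tan(x) ⇒ μ = e^(∫tan(x)dx) = sec(x).
(sec(x) y)' = 49sec²(x) ⇒ sec(x) y = 49tan(x) + C.
Multiply by cos(x): y = 49sin(x) + C·cos(x).


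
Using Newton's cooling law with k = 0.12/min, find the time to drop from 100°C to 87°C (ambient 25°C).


From T(t) = T_a + (T₀ - T_a)e^(-kt), set T(t) = 87:
(87 - 25) / (100 - 25) = e^(-0.12t), so t = -ln(0.827)/0.12 ≈ 1.6 minutes.


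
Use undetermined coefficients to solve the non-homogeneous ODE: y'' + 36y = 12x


Homogeneous: r² + 36 = 0 ⇒ r = ±6i, y_h = C₁cos(6x) + C₂sin(6x).
Polynomial forcing; try y_p = Ax + B. Then y_p'' + 36 y_p = 36(Ax + B) = 12x, so B = 0 and A = 1/3.
General solution: y = C₁cos(6x) + C₂sin(6x) + (1/3)x.


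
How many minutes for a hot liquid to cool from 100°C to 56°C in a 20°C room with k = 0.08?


From T(t) = T_a + (T₀ - T_a)e^(-kt), set T(t) = 56:
(56 - 20) / (100 - 20) = e^(-0.08t), so t = -ln(0.450)/0.08 ≈ 10.0 minutes.


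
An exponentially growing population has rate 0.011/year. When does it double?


Exponential growth: P(t) = P₀ e^(0.011t). Set P(t)/P₀ = 2: e^(0.011t) = 2.
Solve: t = ln(2)/0.011 ≈ 63.01 years.


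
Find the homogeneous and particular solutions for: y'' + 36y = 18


Homogeneous part: r² + 36 = 0 ⇒ r = ±6i, so y_h = C₁cos(6x) + C₂sin(6x).
Try constant y_p = A; plug in: 36A = 18 ⇒ A = 1/2.
General solution: y = C₁cos(6x) + C₂sin(6x) + 1/2.


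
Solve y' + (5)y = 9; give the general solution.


P(x) = 5, Q(x) = 9; integrating factor μ = e^(5x).
(μ y)' = 9e^(5x) ⇒ μ y = (9/5)e^(5x) + C.
Divide by μ: y = 9/5 + Ce^(-5x).


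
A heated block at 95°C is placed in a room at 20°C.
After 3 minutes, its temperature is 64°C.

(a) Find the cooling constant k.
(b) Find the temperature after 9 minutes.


Newton's law: T(t) = T_a + (T₀ - T_a)e^(-kt).
(a) Use T(3) = 64: (64 - 20)/(95 - 20) = e^(-k·3), so k = -ln(0.587)/3 ≈ 0.1778.
(b) Apply k to t = 9: T(9) = 20 + (75)e^(-1.600) ≈ 35.1°C.


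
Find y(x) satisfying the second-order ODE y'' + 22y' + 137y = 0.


Characteristic equation: r² + 22r + 137 = 0.
Discriminant is negative; roots r = -11 ± 4i (complex conjugate pair).
General solution uses e^(α x)(C₁ cos(β x) + C₂ sin(β x)): y = e^(-11x)(C₁cos(4x) + C₂sin(4x)).


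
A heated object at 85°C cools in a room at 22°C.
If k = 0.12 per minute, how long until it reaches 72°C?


From T(t) = T_a + (T₀ - T_a)e^(-kt), set T(t) = 72:
(72 - 22) / (85 - 22) = e^(-0.12t), so t = -ln(0.794)/0.12 ≈ 1.9 minutes.


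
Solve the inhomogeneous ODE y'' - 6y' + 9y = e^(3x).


Characteristic polynomial (r - 3)² = 0; repeated root r = 3.
y_h = (C₁ + C₂x)e^(3x). Forcing matches the repeated root (resonance), so try y_p = Ax² e^(3x).
Substitute and solve for A: 2A = 1, so A = 1/2.
General solution: y = (C₁ + C₂x + (1/2)x²)e^(3x).


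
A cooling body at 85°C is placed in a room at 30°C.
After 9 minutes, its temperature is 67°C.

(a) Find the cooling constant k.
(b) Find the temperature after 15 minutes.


Newton's law: T(t) = T_a + (T₀ - T_a)e^(-kt).
(a) Use T(9) = 67: (67 - 30)/(85 - 30) = e^(-k·9), so k = -ln(0.673)/9 ≈ 0.0440.
(b) Apply k to t = 15: T(15) = 30 + (55)e^(-0.661) ≈ 58.4°C.


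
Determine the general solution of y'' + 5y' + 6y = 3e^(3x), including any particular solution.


Characteristic roots of r² + 5r + 6 = 0 are -3, -2.
y_h = C₁e^(-3x) + C₂e^(-2x).
Forcing exponent 3 is not a characteristic root; try y_p = Ae^(3x).
Substitute: A·(9 + (5)·3 + (6)) = A·30 = 3, so A = 1/10.
General solution: y = C₁e^(-3x) + C₂e^(-2x) + (1/10)e^(3x).


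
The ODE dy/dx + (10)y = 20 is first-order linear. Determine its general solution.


P(x) = 10, Q(x) = 20; integrating factor μ = e^(10x).
(μ y)' = 20e^(10x) ⇒ μ y = 2e^(10x) + C.
Divide by μ: y = 2 + Ce^(-10x).


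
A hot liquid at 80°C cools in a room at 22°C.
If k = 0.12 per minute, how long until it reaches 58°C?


From T(t) = T_a + (T₀ - T_a)e^(-kt), set T(t) = 58:
(58 - 22) / (80 - 22) = e^(-0.12t), so t = -ln(0.621)/0.12 ≈ 4.0 minutes.


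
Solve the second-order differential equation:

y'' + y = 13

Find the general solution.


Homogeneous part: r² + 1 = 0 ⇒ r = ±1i, so y_h = C₁cos(x) + C₂sin(x).
Try constant y_p = A; plug in: 1A = 13 ⇒ A = 13.
General solution: y = C₁cos(x) + C₂sin(x) + 13.


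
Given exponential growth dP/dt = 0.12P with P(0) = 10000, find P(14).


The ODE dP/dt = 0.12P has solution P(t) = P(0)e^(0.12t).
Substitute P(0) = 10000 and t = 14: P(14) = 10000 e^(1.68) ≈ 53656.


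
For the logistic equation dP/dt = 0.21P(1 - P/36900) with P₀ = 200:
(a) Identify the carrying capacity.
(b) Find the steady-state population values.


Logistic ODE dP/dt = 0.21P(1 - P/36900) has equilibria where dP/dt = 0, i.e. P = 0 or P = 36900.
The coefficient (1 - P/K) = 0 when P = K, identifying K = 36900 as the carrying capacity.
(a) K = 36900; (b) equilibria P = 0 and P = 36900.


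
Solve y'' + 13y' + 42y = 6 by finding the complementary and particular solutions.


Characteristic roots of r² + 13r + 42 = 0 are -6, -7.
y_h = C₁e^(-6x) + C₂e^(-7x).
Constant forcing; try y_p = A. Then 42A = 6 ⇒ A = 1/7.
General solution: y = C₁e^(-6x) + C₂e^(-7x) + 1/7.


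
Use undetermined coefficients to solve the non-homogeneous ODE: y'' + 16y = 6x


Homogeneous: r² + 16 = 0 ⇒ r = ±4i, y_h = C₁cos(4x) + C₂sin(4x).
Polynomial forcing; try y_p = Ax + B. Then y_p'' + 16 y_p = 16(Ax + B) = 6x, so B = 0 and A = 3/8.
General solution: y = C₁cos(4x) + C₂sin(4x) + (3/8)x.


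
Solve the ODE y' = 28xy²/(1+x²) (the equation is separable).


Separate: dy/y² = 28x/(1+x²) dx.
Integrate LHS: ∫ dy/y² = -1/y.
Integrate RHS via u = 1+x²: 14ln(1+x²) + C.
Result: -1/y = 14ln(1+x²) + C.


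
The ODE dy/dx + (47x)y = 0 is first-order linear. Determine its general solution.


P(x) = 47x ⇒ μ = e^((47/2)x²).
Q(x) = 0 so μ y is constant: y = Ce^(-(47/2)x²).


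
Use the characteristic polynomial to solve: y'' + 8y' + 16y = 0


Characteristic equation: r² + 8r + 16 = 0, i.e. (r + 4)² = 0.
Repeated root r = -4; include an x factor for the second linearly independent solution.
General solution: y = (C₁ + C₂x)e^(-4x).


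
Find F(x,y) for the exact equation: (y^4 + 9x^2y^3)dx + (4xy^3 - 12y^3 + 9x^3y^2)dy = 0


Check exactness: ∂M/∂y = 4y^3 + 27x^2y^2 and ∂N/∂x = 4y^3 + 27x^2y^2; equal, so the equation is exact.
Integrate M with respect to x (treating y as constant): ∫M dx = xy^4 + 3x^3y^3 + h(y).
Differentiate w.r.t. y and set equal to N: the x-dependent terms already match, leaving h'(y) = -12y^3. Integrate: h(y) = -3y^4.
So F(x,y) = xy^4 - 3y^4 + 3x^3y^3.
General solution: xy^4 - 3y^4 + 3x^3y^3 = C.


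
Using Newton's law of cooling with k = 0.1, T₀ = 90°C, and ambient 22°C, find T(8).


Newton's law: dT/dt = -k(T - T_a) has solution T(t) = T_a + (T₀ - T_a)e^(-kt).
Plug in T_a = 22, T₀ = 90, k = 0.1, t = 8: T(8) = 22 + (68)e^(-0.80) ≈ 52.6°C.


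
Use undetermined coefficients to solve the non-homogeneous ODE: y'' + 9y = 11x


Homogeneous: r² + 9 = 0 ⇒ r = ±3i, y_h = C₁cos(3x) + C₂sin(3x).
Polynomial forcing; try y_p = Ax + B. Then y_p'' + 9 y_p = 9(Ax + B) = 11x, so B = 0 and A = 11/9.
General solution: y = C₁cos(3x) + C₂sin(3x) + (11/9)x.


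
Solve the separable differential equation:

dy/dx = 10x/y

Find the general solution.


Separate variables: y dy = 10x dx.
Integrate both sides: y²/2 = 5x^2 + C₀.
Multiply by 2: y² = 10x^2 + C.


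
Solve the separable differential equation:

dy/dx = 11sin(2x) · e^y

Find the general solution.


Separate: e^(-y) dy = 11sin(2x) dx.
Integrate: -e^(-y) = -(11/2)cos(2x) + C₀.
Rearrange: e^(-y) = (11/2)cos(2x) + C.


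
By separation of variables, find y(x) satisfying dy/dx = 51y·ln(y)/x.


Separate: dy/[y ln(y)] = 51 dx/x.
Substitute u = ln(y): du/u = 51 dx/x.
Integrate: ln|ln(y)| = 51ln|x| + C₀, hence ln(y) = C·x^51.


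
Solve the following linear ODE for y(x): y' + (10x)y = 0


P(x) = 10x ⇒ μ = e^(5x²).
Q(x) = 0 so μ y is constant: y = Ce^(-5x²).


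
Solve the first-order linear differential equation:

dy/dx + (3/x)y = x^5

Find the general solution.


P(x) = 3/x ⇒ μ = x^3.
(x^3 y)' = x^8 ⇒ x^3 y = x^9/(9) + C.
Solve for y: y = (1/9)x^6 + C/x^3.


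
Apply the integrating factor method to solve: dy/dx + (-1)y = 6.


P(x) = -1 ⇒ μ = e^(-x).
(μ y)' = 6e^(-x) ⇒ μ y = -6e^(-x) + C.
Divide by μ: y = -6 + Ce^(x).


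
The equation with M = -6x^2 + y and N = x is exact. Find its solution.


Check exactness: ∂M/∂y = 1 and ∂N/∂x = 1; equal, so the equation is exact.
Integrate M with respect to x (treating y as constant): ∫M dx = -2x^3 + xy + h(y).
Differentiate w.r.t. y and set equal to N: all terms match, so h'(y) = 0 and h is a constant absorbed into C.
General solution: -2x^3 + xy = C.


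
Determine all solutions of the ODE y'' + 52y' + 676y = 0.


Characteristic equation: r² + 52r + 676 = 0, i.e. (r + 26)² = 0.
Repeated root r = -26; include an x factor for the second linearly independent solution.
General solution: y = (C₁ + C₂x)e^(-26x).


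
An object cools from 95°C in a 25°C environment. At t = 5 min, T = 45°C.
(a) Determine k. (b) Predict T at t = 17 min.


Newton's law: T(t) = T_a + (T₀ - T_a)e^(-kt).
(a) Use T(5) = 45: (45 - 25)/(95 - 25) = e^(-k·5), so k = -ln(0.286)/5 ≈ 0.2506.
(b) Apply k to t = 17: T(17) = 25 + (70)e^(-4.259) ≈ 26.0°C.


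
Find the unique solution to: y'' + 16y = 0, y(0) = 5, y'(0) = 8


Characteristic roots of r² + 16 = 0 are ±4i, so y = C₁cos(4x) + C₂sin(4x).
Apply y(0) = 5: C₁ = 5. Differentiate and apply y'(0) = 8: 4·C₂ = 8, so C₂ = 2.
Particular solution: y = 5cos(4x) + 2sin(4x).


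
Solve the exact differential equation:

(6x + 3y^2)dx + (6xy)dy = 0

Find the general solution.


Check exactness: ∂M/∂y = 6y and ∂N/∂x = 6y; equal, so the equation is exact.
Integrate M with respect to x (treating y as constant): ∫M dx = 3x^2 + 3xy^2 + h(y).
Differentiate w.r.t. y and set equal to N: all terms match, so h'(y) = 0 and h is a constant absorbed into C.
General solution: 3x^2 + 3xy^2 = C.


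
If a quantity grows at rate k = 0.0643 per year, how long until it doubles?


Exponential growth: P(t) = P₀ e^(0.0643t). Set P(t)/P₀ = 2: e^(0.0643t) = 2.
Solve: t = ln(2)/0.0643 ≈ 10.78 years.


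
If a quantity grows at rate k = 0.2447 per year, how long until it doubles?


Exponential growth: P(t) = P₀ e^(0.2447t). Set P(t)/P₀ = 2: e^(0.2447t) = 2.
Solve: t = ln(2)/0.2447 ≈ 2.83 years.


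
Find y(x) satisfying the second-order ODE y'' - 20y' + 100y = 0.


Characteristic equation: r² - 20r + 100 = 0, i.e. (r - 10)² = 0.
Repeated root r = 10; include an x factor for the second linearly independent solution.
General solution: y = (C₁ + C₂x)e^(10x).


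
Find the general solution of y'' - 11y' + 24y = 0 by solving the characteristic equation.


Characteristic equation: r² - 11r + 24 = 0.
Factor: (r - 3)(r - 8) = 0 ⇒ r = 3, 8 (distinct real).
General solution: y = C₁e^(3x) + C₂e^(8x).


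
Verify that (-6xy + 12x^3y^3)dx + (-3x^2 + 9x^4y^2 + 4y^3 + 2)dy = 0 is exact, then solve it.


Check exactness: ∂M/∂y = -6x + 36x^3y^2 and ∂N/∂x = -6x + 36x^3y^2; equal, so the equation is exact.
Integrate M with respect to x (treating y as constant): ∫M dx = -3x^2y + 3x^4y^3 + h(y).
Differentiate w.r.t. y and set equal to N: the x-dependent terms already match, leaving h'(y) = 4y^3 + 2. Integrate: h(y) = y^4 + 2y.
So F(x,y) = -3x^2y + 3x^4y^3 + y^4 + 2y.
General solution: -3x^2y + 3x^4y^3 + y^4 + 2y = C.


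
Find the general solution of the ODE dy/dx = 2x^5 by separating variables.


Integrate both sides with respect to x: y = ∫ 2x^5 dx = (1/3)x^6 + C.


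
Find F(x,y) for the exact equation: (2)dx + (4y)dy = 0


Check exactness: ∂M/∂y = 0 and ∂N/∂x = 0; equal, so the equation is exact.
Integrate M with respect to x (treating y as constant): ∫M dx = 2x + h(y).
Differentiate w.r.t. y and set equal to N: the x-dependent terms already match, leaving h'(y) = 4y. Integrate: h(y) = 2y^2.
So F(x,y) = 2x + 2y^2.
General solution: 2x + 2y^2 = C.


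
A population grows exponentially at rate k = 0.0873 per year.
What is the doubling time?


Exponential growth: P(t) = P₀ e^(0.0873t). Set P(t)/P₀ = 2: e^(0.0873t) = 2.
Solve: t = ln(2)/0.0873 ≈ 7.94 years.


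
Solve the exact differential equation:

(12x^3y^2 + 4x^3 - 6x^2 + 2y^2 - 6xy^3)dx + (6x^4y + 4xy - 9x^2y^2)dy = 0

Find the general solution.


Check exactness: ∂M/∂y = 24x^3y + 4y - 18xy^2 and ∂N/∂x = 24x^3y + 4y - 18xy^2; equal, so the equation is exact.
Integrate M with respect to x (treating y as constant): ∫M dx = 3x^4y^2 + x^4 - 2x^3 + 2xy^2 - 3x^2y^3 + h(y).
Differentiate w.r.t. y and set equal to N: all terms match, so h'(y) = 0 and h is a constant absorbed into C.
General solution: 3x^4y^2 + x^4 - 2x^3 + 2xy^2 - 3x^2y^3 = C.


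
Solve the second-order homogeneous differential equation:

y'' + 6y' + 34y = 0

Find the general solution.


Characteristic equation: r² + 6r + 34 = 0.
Discriminant is negative; roots r = -3 ± 5i (complex conjugate pair).
General solution uses e^(α x)(C₁ cos(β x) + C₂ sin(β x)): y = e^(-3x)(C₁cos(5x) + C₂sin(5x)).


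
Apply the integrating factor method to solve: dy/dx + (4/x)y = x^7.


P(x) = 4/x ⇒ μ = x^4.
(x^4 y)' = x^4·x^7 = x^11.
Integrate: x^4 y = x^12/(12) + C.
Solve for y: y = (1/12)x^8 + C/x^4.


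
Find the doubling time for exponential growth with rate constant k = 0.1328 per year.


Exponential growth: P(t) = P₀ e^(0.1328t). Set P(t)/P₀ = 2: e^(0.1328t) = 2.
Solve: t = ln(2)/0.1328 ≈ 5.22 years.


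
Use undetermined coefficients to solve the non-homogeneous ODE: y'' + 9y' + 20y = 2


Characteristic roots of r² + 9r + 20 = 0 are -4, -5.
y_h = C₁e^(-4x) + C₂e^(-5x).
Constant forcing; try y_p = A. Then 20A = 2 ⇒ A = 1/10.
General solution: y = C₁e^(-4x) + C₂e^(-5x) + 1/10.


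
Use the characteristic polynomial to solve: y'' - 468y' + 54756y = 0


Characteristic equation: r² - 468r + 54756 = 0, i.e. (r - 234)² = 0.
Repeated root r = 234; include an x factor for the second linearly independent solution.
General solution: y = (C₁ + C₂x)e^(234x).


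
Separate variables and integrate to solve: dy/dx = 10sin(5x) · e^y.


Separate: e^(-y) dy = 10sin(5x) dx.
Integrate: -e^(-y) = -2cos(5x) + C₀.
Rearrange: e^(-y) = 2cos(5x) + C.


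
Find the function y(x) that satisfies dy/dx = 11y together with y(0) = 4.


General solution of y' = 11y is y = Ce^(11x).
Apply y(0) = 4: C = 4.
Particular solution: y = 4e^(11x).


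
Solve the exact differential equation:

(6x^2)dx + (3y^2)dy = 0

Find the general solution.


Check exactness: ∂M/∂y = 0 and ∂N/∂x = 0; equal, so the equation is exact.
Integrate M with respect to x (treating y as constant): ∫M dx = 2x^3 + h(y).
Differentiate w.r.t. y and set equal to N: the x-dependent terms already match, leaving h'(y) = 3y^2. Integrate: h(y) = y^3.
So F(x,y) = 2x^3 + y^3.
General solution: 2x^3 + y^3 = C.


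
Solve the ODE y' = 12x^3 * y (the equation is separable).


Separate variables: dy/y = 12x^3 dx.
Integrate: ln|y| = 3x^4 + C₀.
Exponentiate: y = Ce^(3x^4).


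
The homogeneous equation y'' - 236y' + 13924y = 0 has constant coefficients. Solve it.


Characteristic equation: r² - 236r + 13924 = 0, i.e. (r - 118)² = 0.
Repeated root r = 118; include an x factor for the second linearly independent solution.
General solution: y = (C₁ + C₂x)e^(118x).


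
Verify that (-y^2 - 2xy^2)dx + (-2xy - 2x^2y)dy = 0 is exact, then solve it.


Check exactness: ∂M/∂y = -2y - 4xy and ∂N/∂x = -2y - 4xy; equal, so the equation is exact.
Integrate M with respect to x (treating y as constant): ∫M dx = -xy^2 - x^2y^2 + h(y).
Differentiate w.r.t. y and set equal to N: all terms match, so h'(y) = 0 and h is a constant absorbed into C.
General solution: -xy^2 - x^2y^2 = C.


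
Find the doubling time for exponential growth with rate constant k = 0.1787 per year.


Exponential growth: P(t) = P₀ e^(0.1787t). Set P(t)/P₀ = 2: e^(0.1787t) = 2.
Solve: t = ln(2)/0.1787 ≈ 3.88 years.


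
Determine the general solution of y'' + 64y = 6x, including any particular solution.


Homogeneous: r² + 64 = 0 ⇒ r = ±8i, y_h = C₁cos(8x) + C₂sin(8x).
Polynomial forcing; try y_p = Ax + B. Then y_p'' + 64 y_p = 64(Ax + B) = 6x, so B = 0 and A = 3/32.
General solution: y = C₁cos(8x) + C₂sin(8x) + (3/32)x.


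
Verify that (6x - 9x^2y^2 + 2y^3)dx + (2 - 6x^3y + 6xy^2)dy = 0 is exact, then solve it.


Check exactness: ∂M/∂y = -18x^2y + 6y^2 and ∂N/∂x = -18x^2y + 6y^2; equal, so the equation is exact.
Integrate M with respect to x (treating y as constant): ∫M dx = 3x^2 - 3x^3y^2 + 2xy^3 + h(y).
Differentiate w.r.t. y and set equal to N: the x-dependent terms already match, leaving h'(y) = 2. Integrate: h(y) = 2y.
So F(x,y) = 3x^2 + 2y - 3x^3y^2 + 2xy^3.
General solution: 3x^2 + 2y - 3x^3y^2 + 2xy^3 = C.


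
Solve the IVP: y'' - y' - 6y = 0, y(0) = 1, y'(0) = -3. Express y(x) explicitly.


Characteristic roots of r² - r - 6 = 0 are 3, -2.
General solution y = c₁ e^(3x) + c₂ e^(-2x).
Apply y(0) = 1: c₁ + c₂ = 1. Apply y'(0) = -3: 3 c₁ - 2 c₂ = -3.
Solve: c₁ = -1/5, c₂ = 6/5.
Particular solution: y = -(1/5)e^(3x) + (6/5)e^(-2x).


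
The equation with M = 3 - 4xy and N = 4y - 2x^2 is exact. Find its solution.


Check exactness: ∂M/∂y = -4x and ∂N/∂x = -4x; equal, so the equation is exact.
Integrate M with respect to x (treating y as constant): ∫M dx = 3x - 2x^2y + h(y).
Differentiate w.r.t. y and set equal to N: the x-dependent terms already match, leaving h'(y) = 4y. Integrate: h(y) = 2y^2.
So F(x,y) = 2y^2 + 3x - 2x^2y.
General solution: 2y^2 + 3x - 2x^2y = C.


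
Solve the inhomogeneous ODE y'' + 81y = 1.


Homogeneous part: r² + 81 = 0 ⇒ r = ±9i, so y_h = C₁cos(9x) + C₂sin(9x).
Try constant y_p = A; plug in: 81A = 1 ⇒ A = 1/81.
General solution: y = C₁cos(9x) + C₂sin(9x) + 1/81.


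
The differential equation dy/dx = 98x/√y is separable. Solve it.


Separate: √y dy = 98x dx.
Integrate: (2/3)y^(3/2) = 49x² + C.


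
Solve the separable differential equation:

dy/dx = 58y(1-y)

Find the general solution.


Separate: dy/[y(1-y)] = 58 dx.
Partial fractions: 1/[y(1-y)] = 1/y + 1/(1-y).
Integrate: ln|y/(1-y)| = 58x + C₀.
Solve for y: y = 1/(1 + Ce^(-58x)).


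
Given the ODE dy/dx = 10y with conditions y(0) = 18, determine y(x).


General solution of y' = 10y is y = Ce^(10x).
Apply y(0) = 18: C = 18.
Particular solution: y = 18e^(10x).


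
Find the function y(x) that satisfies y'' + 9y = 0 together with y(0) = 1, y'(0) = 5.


Characteristic roots of r² + 9 = 0 are ±3i, so y = C₁cos(3x) + C₂sin(3x).
Apply y(0) = 1: C₁ = 1. Differentiate and apply y'(0) = 5: 3·C₂ = 5, so C₂ = 5/3.
Particular solution: y = cos(3x) + (5/3)sin(3x).


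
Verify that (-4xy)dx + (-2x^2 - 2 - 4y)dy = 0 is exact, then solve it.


Check exactness: ∂M/∂y = -4x and ∂N/∂x = -4x; equal, so the equation is exact.
Integrate M with respect to x (treating y as constant): ∫M dx = -2x^2y + h(y).
Differentiate w.r.t. y and set equal to N: the x-dependent terms already match, leaving h'(y) = -2 - 4y. Integrate: h(y) = -2y - 2y^2.
So F(x,y) = -2x^2y - 2y - 2y^2.
General solution: -2x^2y - 2y - 2y^2 = C.


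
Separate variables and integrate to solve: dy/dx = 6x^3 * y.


Separate variables: dy/y = 6x^3 dx.
Integrate: ln|y| = (3/2)x^4 + C₀.
Exponentiate: y = Ce^((3/2)x^4).


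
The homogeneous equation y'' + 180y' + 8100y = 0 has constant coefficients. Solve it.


Characteristic equation: r² + 180r + 8100 = 0, i.e. (r + 90)² = 0.
Repeated root r = -90; include an x factor for the second linearly independent solution.
General solution: y = (C₁ + C₂x)e^(-90x).


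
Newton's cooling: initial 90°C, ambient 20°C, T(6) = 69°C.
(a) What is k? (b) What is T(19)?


Newton's law: T(t) = T_a + (T₀ - T_a)e^(-kt).
(a) Use T(6) = 69: (69 - 20)/(90 - 20) = e^(-k·6), so k = -ln(0.700)/6 ≈ 0.0594.
(b) Apply k to t = 19: T(19) = 20 + (70)e^(-1.129) ≈ 42.6°C.


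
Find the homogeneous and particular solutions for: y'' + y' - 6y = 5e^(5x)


Characteristic roots of r² + r - 6 = 0 are 2, -3.
y_h = C₁e^(2x) + C₂e^(-3x).
Forcing exponent 5 is not a characteristic root; try y_p = Ae^(5x).
Substitute: A·(25 + (1)·5 + (-6)) = A·24 = 5, so A = 5/24.
General solution: y = C₁e^(2x) + C₂e^(-3x) + (5/24)e^(5x).


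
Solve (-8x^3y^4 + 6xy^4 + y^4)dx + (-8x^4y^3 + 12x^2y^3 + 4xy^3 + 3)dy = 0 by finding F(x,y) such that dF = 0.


Check exactness: ∂M/∂y = -32x^3y^3 + 24xy^3 + 4y^3 and ∂N/∂x = -32x^3y^3 + 24xy^3 + 4y^3; equal, so the equation is exact.
Integrate M with respect to x (treating y as constant): ∫M dx = -2x^4y^4 + 3x^2y^4 + xy^4 + h(y).
Differentiate w.r.t. y and set equal to N: the x-dependent terms already match, leaving h'(y) = 3. Integrate: h(y) = 3y.
So F(x,y) = -2x^4y^4 + 3x^2y^4 + xy^4 + 3y.
General solution: -2x^4y^4 + 3x^2y^4 + xy^4 + 3y = C.


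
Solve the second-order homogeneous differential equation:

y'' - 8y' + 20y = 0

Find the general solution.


Characteristic equation: r² - 8r + 20 = 0.
Discriminant is negative; roots r = 4 ± 2i (complex conjugate pair).
General solution uses e^(α x)(C₁ cos(β x) + C₂ sin(β x)): y = e^(4x)(C₁cos(2x) + C₂sin(2x)).


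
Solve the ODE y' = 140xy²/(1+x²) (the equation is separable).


Separate: dy/y² = 140x/(1+x²) dx.
Integrate LHS: ∫ dy/y² = -1/y.
Integrate RHS via u = 1+x²: 70ln(1+x²) + C.
Result: -1/y = 70ln(1+x²) + C.


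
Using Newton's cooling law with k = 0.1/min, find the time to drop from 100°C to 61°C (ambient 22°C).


From T(t) = T_a + (T₀ - T_a)e^(-kt), set T(t) = 61:
(61 - 22) / (100 - 22) = e^(-0.1t), so t = -ln(0.500)/0.1 ≈ 6.9 minutes.


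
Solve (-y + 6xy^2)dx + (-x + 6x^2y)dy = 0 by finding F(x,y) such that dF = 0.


Check exactness: ∂M/∂y = -1 + 12xy and ∂N/∂x = -1 + 12xy; equal, so the equation is exact.
Integrate M with respect to x (treating y as constant): ∫M dx = -xy + 3x^2y^2 + h(y).
Differentiate w.r.t. y and set equal to N: all terms match, so h'(y) = 0 and h is a constant absorbed into C.
General solution: -xy + 3x^2y^2 = C.


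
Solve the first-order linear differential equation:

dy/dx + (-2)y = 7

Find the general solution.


P(x) = -2 ⇒ μ = e^(-2x).
(μ y)' = 7e^(-2x) ⇒ μ y = -(7/2)e^(-2x) + C.
Divide by μ: y = -7/2 + Ce^(2x).


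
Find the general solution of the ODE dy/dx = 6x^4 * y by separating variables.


Separate variables: dy/y = 6x^4 dx.
Integrate: ln|y| = (6/5)x^5 + C₀.
Exponentiate: y = Ce^((6/5)x^5).


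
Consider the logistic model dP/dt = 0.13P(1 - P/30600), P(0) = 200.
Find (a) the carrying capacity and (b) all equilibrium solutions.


Logistic ODE dP/dt = 0.13P(1 - P/30600) has equilibria where dP/dt = 0, i.e. P = 0 or P = 30600.
The coefficient (1 - P/K) = 0 when P = K, identifying K = 30600 as the carrying capacity.
(a) K = 30600; (b) equilibria P = 0 and P = 30600.


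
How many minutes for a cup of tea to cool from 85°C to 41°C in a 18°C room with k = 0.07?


From T(t) = T_a + (T₀ - T_a)e^(-kt), set T(t) = 41:
(41 - 18) / (85 - 18) = e^(-0.07t), so t = -ln(0.343)/0.07 ≈ 15.3 minutes.


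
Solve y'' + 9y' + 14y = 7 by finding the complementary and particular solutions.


Characteristic roots of r² + 9r + 14 = 0 are -7, -2.
y_h = C₁e^(-7x) + C₂e^(-2x).
Constant forcing; try y_p = A. Then 14A = 7 ⇒ A = 1/2.
General solution: y = C₁e^(-7x) + C₂e^(-2x) + 1/2.


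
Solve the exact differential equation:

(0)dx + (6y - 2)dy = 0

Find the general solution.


Check exactness: ∂M/∂y = 0 and ∂N/∂x = 0; equal, so the equation is exact.
Integrate M with respect to x (treating y as constant): ∫M dx = 0 + h(y).
Differentiate w.r.t. y and set equal to N: the x-dependent terms already match, leaving h'(y) = 6y - 2. Integrate: h(y) = 3y^2 - 2y.
So F(x,y) = 3y^2 - 2y.
General solution: 3y^2 - 2y = C.


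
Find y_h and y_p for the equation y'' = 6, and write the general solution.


Characteristic polynomial (r - 0)² = 0; repeated root r = 0.
y_h = (C₁ + C₂x). Forcing matches the repeated root (resonance), so try y_p = Ax².
Substitute and solve for A: 2A = 6, so A = 3.
General solution: y = C₁ + C₂x + 3x².


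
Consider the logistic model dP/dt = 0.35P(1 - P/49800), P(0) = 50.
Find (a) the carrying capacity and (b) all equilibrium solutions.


Logistic ODE dP/dt = 0.35P(1 - P/49800) has equilibria where dP/dt = 0, i.e. P = 0 or P = 49800.
The coefficient (1 - P/K) = 0 when P = K, identifying K = 49800 as the carrying capacity.
(a) K = 49800; (b) equilibria P = 0 and P = 49800.


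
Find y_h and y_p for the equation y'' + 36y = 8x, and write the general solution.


Homogeneous: r² + 36 = 0 ⇒ r = ±6i, y_h = C₁cos(6x) + C₂sin(6x).
Polynomial forcing; try y_p = Ax + B. Then y_p'' + 36 y_p = 36(Ax + B) = 8x, so B = 0 and A = 2/9.
General solution: y = C₁cos(6x) + C₂sin(6x) + (2/9)x.


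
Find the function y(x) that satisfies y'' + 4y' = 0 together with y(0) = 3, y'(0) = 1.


Characteristic roots of r² + 4r = 0 are 0, -4.
General solution y = c₁ + c₂ e^(-4x).
Apply y(0) = 3: c₁ + c₂ = 3. Apply y'(0) = 1: 0 c₁ - 4 c₂ = 1.
Solve: c₁ = 13/4, c₂ = -1/4.
Particular solution: y = 13/4 - (1/4)e^(-4x).


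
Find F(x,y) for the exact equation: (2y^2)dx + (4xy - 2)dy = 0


Check exactness: ∂M/∂y = 4y and ∂N/∂x = 4y; equal, so the equation is exact.
Integrate M with respect to x (treating y as constant): ∫M dx = 2xy^2 + h(y).
Differentiate w.r.t. y and set equal to N: the x-dependent terms already match, leaving h'(y) = -2. Integrate: h(y) = -2y.
So F(x,y) = 2xy^2 - 2y.
General solution: 2xy^2 - 2y = C.


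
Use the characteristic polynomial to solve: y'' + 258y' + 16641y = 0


Characteristic equation: r² + 258r + 16641 = 0, i.e. (r + 129)² = 0.
Repeated root r = -129; include an x factor for the second linearly independent solution.
General solution: y = (C₁ + C₂x)e^(-129x).


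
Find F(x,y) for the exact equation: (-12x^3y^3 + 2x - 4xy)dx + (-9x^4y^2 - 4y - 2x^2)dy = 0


Check exactness: ∂M/∂y = -36x^3y^2 - 4x and ∂N/∂x = -36x^3y^2 - 4x; equal, so the equation is exact.
Integrate M with respect to x (treating y as constant): ∫M dx = -3x^4y^3 + x^2 - 2x^2y + h(y).
Differentiate w.r.t. y and set equal to N: the x-dependent terms already match, leaving h'(y) = -4y. Integrate: h(y) = -2y^2.
So F(x,y) = -3x^4y^3 + x^2 - 2y^2 - 2x^2y.
General solution: -3x^4y^3 + x^2 - 2y^2 - 2x^2y = C.


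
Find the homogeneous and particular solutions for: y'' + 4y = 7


Homogeneous part: r² + 4 = 0 ⇒ r = ±2i, so y_h = C₁cos(2x) + C₂sin(2x).
Try constant y_p = A; plug in: 4A = 7 ⇒ A = 7/4.
General solution: y = C₁cos(2x) + C₂sin(2x) + 7/4.


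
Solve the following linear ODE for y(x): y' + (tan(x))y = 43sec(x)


P(x) = tan(x) ⇒ μ = e^(∫tan(x)dx) = sec(x).
(sec(x) y)' = 43sec²(x) ⇒ sec(x) y = 43tan(x) + C.
Multiply by cos(x): y = 43sin(x) + C·cos(x).


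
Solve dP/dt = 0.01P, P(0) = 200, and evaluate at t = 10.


The ODE dP/dt = 0.01P has solution P(t) = P(0)e^(0.01t).
Substitute P(0) = 200 and t = 10: P(10) = 200 e^(0.10) ≈ 221.


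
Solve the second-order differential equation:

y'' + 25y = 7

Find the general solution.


Homogeneous part: r² + 25 = 0 ⇒ r = ±5i, so y_h = C₁cos(5x) + C₂sin(5x).
Try constant y_p = A; plug in: 25A = 7 ⇒ A = 7/25.
General solution: y = C₁cos(5x) + C₂sin(5x) + 7/25.


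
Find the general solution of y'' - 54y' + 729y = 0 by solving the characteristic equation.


Characteristic equation: r² - 54r + 729 = 0, i.e. (r - 27)² = 0.
Repeated root r = 27; include an x factor for the second linearly independent solution.
General solution: y = (C₁ + C₂x)e^(27x).


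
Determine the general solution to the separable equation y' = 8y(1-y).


Separate: dy/[y(1-y)] = 8 dx.
Partial fractions: 1/[y(1-y)] = 1/y + 1/(1-y).
Integrate: ln|y/(1-y)| = 8x + C₀.
Solve for y: y = 1/(1 + Ce^(-8x)).


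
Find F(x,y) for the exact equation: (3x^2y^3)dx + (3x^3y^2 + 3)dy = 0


Check exactness: ∂M/∂y = 9x^2y^2 and ∂N/∂x = 9x^2y^2; equal, so the equation is exact.
Integrate M with respect to x (treating y as constant): ∫M dx = x^3y^3 + h(y).
Differentiate w.r.t. y and set equal to N: the x-dependent terms already match, leaving h'(y) = 3. Integrate: h(y) = 3y.
So F(x,y) = x^3y^3 + 3y.
General solution: x^3y^3 + 3y = C.


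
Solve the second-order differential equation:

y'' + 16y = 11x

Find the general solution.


Homogeneous: r² + 16 = 0 ⇒ r = ±4i, y_h = C₁cos(4x) + C₂sin(4x).
Polynomial forcing; try y_p = Ax + B. Then y_p'' + 16 y_p = 16(Ax + B) = 11x, so B = 0 and A = 11/16.
General solution: y = C₁cos(4x) + C₂sin(4x) + (11/16)x.


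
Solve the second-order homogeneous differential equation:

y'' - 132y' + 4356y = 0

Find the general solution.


Characteristic equation: r² - 132r + 4356 = 0, i.e. (r - 66)² = 0.
Repeated root r = 66; include an x factor for the second linearly independent solution.
General solution: y = (C₁ + C₂x)e^(66x).


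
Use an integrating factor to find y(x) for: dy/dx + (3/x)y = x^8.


P(x) = 3/x ⇒ μ = x^3.
(x^3 y)' = x^11 ⇒ x^3 y = x^12/(12) + C.
Solve for y: y = (1/12)x^9 + C/x^3.


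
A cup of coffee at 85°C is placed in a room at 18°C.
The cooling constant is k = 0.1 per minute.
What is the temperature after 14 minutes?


Newton's law: dT/dt = -k(T - T_a) has solution T(t) = T_a + (T₀ - T_a)e^(-kt).
Plug in T_a = 18, T₀ = 85, k = 0.1, t = 14: T(14) = 18 + (67)e^(-1.40) ≈ 34.5°C.


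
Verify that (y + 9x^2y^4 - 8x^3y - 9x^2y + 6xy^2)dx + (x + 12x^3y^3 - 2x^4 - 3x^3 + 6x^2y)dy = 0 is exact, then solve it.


Check exactness: ∂M/∂y = 1 + 36x^2y^3 - 8x^3 - 9x^2 + 12xy and ∂N/∂x = 1 + 36x^2y^3 - 8x^3 - 9x^2 + 12xy; equal, so the equation is exact.
Integrate M with respect to x (treating y as constant): ∫M dx = xy + 3x^3y^4 - 2x^4y - 3x^3y + 3x^2y^2 + h(y).
Differentiate w.r.t. y and set equal to N: all terms match, so h'(y) = 0 and h is a constant absorbed into C.
General solution: xy + 3x^3y^4 - 2x^4y - 3x^3y + 3x^2y^2 = C.


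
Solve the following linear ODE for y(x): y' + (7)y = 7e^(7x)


P(x) = 7 ⇒ μ = e^(7x).
(μ y)' = 7e^(14x) ⇒ μ y = (7/14)e^(14x) + C.
Divide by μ: y = (1/2)e^(7x) + Ce^(-7x).


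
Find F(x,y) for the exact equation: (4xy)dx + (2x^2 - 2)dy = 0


Check exactness: ∂M/∂y = 4x and ∂N/∂x = 4x; equal, so the equation is exact.
Integrate M with respect to x (treating y as constant): ∫M dx = 2x^2y + h(y).
Differentiate w.r.t. y and set equal to N: the x-dependent terms already match, leaving h'(y) = -2. Integrate: h(y) = -2y.
So F(x,y) = 2x^2y - 2y.
General solution: 2x^2y - 2y = C.


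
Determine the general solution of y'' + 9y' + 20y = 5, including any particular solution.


Characteristic roots of r² + 9r + 20 = 0 are -5, -4.
y_h = C₁e^(-5x) + C₂e^(-4x).
Constant forcing; try y_p = A. Then 20A = 5 ⇒ A = 1/4.
General solution: y = C₁e^(-5x) + C₂e^(-4x) + 1/4.


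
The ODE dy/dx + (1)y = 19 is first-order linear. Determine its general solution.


P(x) = 1, Q(x) = 19; integrating factor μ = e^(x).
(μ y)' = 19e^(x) ⇒ μ y = 19e^(x) + C.
Divide by μ: y = 19 + Ce^(-x).


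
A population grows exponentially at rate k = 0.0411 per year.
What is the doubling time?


Exponential growth: P(t) = P₀ e^(0.0411t). Set P(t)/P₀ = 2: e^(0.0411t) = 2.
Solve: t = ln(2)/0.0411 ≈ 16.86 years.


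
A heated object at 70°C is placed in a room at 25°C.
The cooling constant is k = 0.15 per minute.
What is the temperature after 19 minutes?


Newton's law: dT/dt = -k(T - T_a) has solution T(t) = T_a + (T₀ - T_a)e^(-kt).
Plug in T_a = 25, T₀ = 70, k = 0.15, t = 19: T(19) = 25 + (45)e^(-2.85) ≈ 27.6°C.


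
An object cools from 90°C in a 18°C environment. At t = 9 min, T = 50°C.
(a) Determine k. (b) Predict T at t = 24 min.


Newton's law: T(t) = T_a + (T₀ - T_a)e^(-kt).
(a) Use T(9) = 50: (50 - 18)/(90 - 18) = e^(-k·9), so k = -ln(0.444)/9 ≈ 0.0901.
(b) Apply k to t = 24: T(24) = 18 + (72)e^(-2.162) ≈ 26.3°C.


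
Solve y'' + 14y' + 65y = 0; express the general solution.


Characteristic equation: r² + 14r + 65 = 0.
Discriminant is negative; roots r = -7 ± 4i (complex conjugate pair).
General solution uses e^(α x)(C₁ cos(β x) + C₂ sin(β x)): y = e^(-7x)(C₁cos(4x) + C₂sin(4x)).


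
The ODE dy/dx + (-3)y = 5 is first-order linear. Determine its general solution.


P(x) = -3 ⇒ μ = e^(-3x).
(μ y)' = 5e^(-3x) ⇒ μ y = -(5/3)e^(-3x) + C.
Divide by μ: y = -5/3 + Ce^(3x).


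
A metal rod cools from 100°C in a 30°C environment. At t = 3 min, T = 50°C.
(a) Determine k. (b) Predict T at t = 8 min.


Newton's law: T(t) = T_a + (T₀ - T_a)e^(-kt).
(a) Use T(3) = 50: (50 - 30)/(100 - 30) = e^(-k·3), so k = -ln(0.286)/3 ≈ 0.4176.
(b) Apply k to t = 8: T(8) = 30 + (70)e^(-3.341) ≈ 32.5°C.


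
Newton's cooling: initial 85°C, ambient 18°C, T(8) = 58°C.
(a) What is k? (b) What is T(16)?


Newton's law: T(t) = T_a + (T₀ - T_a)e^(-kt).
(a) Use T(8) = 58: (58 - 18)/(85 - 18) = e^(-k·8), so k = -ln(0.597)/8 ≈ 0.0645.
(b) Apply k to t = 16: T(16) = 18 + (67)e^(-1.032) ≈ 41.9°C.


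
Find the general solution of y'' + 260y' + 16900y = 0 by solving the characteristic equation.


Characteristic equation: r² + 260r + 16900 = 0, i.e. (r + 130)² = 0.
Repeated root r = -130; include an x factor for the second linearly independent solution.
General solution: y = (C₁ + C₂x)e^(-130x).


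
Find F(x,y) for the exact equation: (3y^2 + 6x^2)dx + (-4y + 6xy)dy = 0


Check exactness: ∂M/∂y = 6y and ∂N/∂x = 6y; equal, so the equation is exact.
Integrate M with respect to x (treating y as constant): ∫M dx = 3xy^2 + 2x^3 + h(y).
Differentiate w.r.t. y and set equal to N: the x-dependent terms already match, leaving h'(y) = -4y. Integrate: h(y) = -2y^2.
So F(x,y) = -2y^2 + 3xy^2 + 2x^3.
General solution: -2y^2 + 3xy^2 + 2x^3 = C.


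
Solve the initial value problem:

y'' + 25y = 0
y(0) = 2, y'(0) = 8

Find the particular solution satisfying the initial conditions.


Characteristic roots of r² + 25 = 0 are ±5i, so y = C₁cos(5x) + C₂sin(5x).
Apply y(0) = 2: C₁ = 2. Differentiate and apply y'(0) = 8: 5·C₂ = 8, so C₂ = 8/5.
Particular solution: y = 2cos(5x) + (8/5)sin(5x).


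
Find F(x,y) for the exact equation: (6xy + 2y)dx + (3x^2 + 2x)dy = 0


Check exactness: ∂M/∂y = 6x + 2 and ∂N/∂x = 6x + 2; equal, so the equation is exact.
Integrate M with respect to x (treating y as constant): ∫M dx = 3x^2y + 2xy + h(y).
Differentiate w.r.t. y and set equal to N: all terms match, so h'(y) = 0 and h is a constant absorbed into C.
General solution: 3x^2y + 2xy = C.


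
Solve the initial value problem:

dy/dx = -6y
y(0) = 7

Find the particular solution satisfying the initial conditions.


General solution of y' = -6y is y = Ce^(-6x).
Apply y(0) = 7: C = 7.
Particular solution: y = 7e^(-6x).


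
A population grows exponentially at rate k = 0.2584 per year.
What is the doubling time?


Exponential growth: P(t) = P₀ e^(0.2584t). Set P(t)/P₀ = 2: e^(0.2584t) = 2.
Solve: t = ln(2)/0.2584 ≈ 2.68 years.


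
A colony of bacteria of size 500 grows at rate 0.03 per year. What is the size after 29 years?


The ODE dP/dt = 0.03P has solution P(t) = P(0)e^(0.03t).
Substitute P(0) = 500 and t = 29: P(29) = 500 e^(0.87) ≈ 1193.


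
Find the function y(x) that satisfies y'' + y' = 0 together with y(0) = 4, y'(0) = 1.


Characteristic roots of r² + r = 0 are 0, -1.
General solution y = c₁ + c₂ e^(-x).
Apply y(0) = 4: c₁ + c₂ = 4. Apply y'(0) = 1: 0 c₁ - 1 c₂ = 1.
Solve: c₁ = 5, c₂ = -1.
Particular solution: y = 5 - e^(-x).


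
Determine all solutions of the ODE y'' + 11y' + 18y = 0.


Characteristic equation: r² + 11r + 18 = 0.
Factor: (r + 9)(r + 2) = 0 ⇒ r = -9, -2 (distinct real).
General solution: y = C₁e^(-9x) + C₂e^(-2x).


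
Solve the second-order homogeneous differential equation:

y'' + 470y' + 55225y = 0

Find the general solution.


Characteristic equation: r² + 470r + 55225 = 0, i.e. (r + 235)² = 0.
Repeated root r = -235; include an x factor for the second linearly independent solution.
General solution: y = (C₁ + C₂x)e^(-235x).


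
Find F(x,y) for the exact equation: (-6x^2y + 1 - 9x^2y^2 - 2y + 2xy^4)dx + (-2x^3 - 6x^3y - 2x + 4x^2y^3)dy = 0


Check exactness: ∂M/∂y = -6x^2 - 18x^2y - 2 + 8xy^3 and ∂N/∂x = -6x^2 - 18x^2y - 2 + 8xy^3; equal, so the equation is exact.
Integrate M with respect to x (treating y as constant): ∫M dx = -2x^3y + x - 3x^3y^2 - 2xy + x^2y^4 + h(y).
Differentiate w.r.t. y and set equal to N: all terms match, so h'(y) = 0 and h is a constant absorbed into C.
General solution: -2x^3y + x - 3x^3y^2 - 2xy + x^2y^4 = C.


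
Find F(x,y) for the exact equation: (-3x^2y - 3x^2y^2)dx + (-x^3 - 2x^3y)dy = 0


Check exactness: ∂M/∂y = -3x^2 - 6x^2y and ∂N/∂x = -3x^2 - 6x^2y; equal, so the equation is exact.
Integrate M with respect to x (treating y as constant): ∫M dx = -x^3y - x^3y^2 + h(y).
Differentiate w.r.t. y and set equal to N: all terms match, so h'(y) = 0 and h is a constant absorbed into C.
General solution: -x^3y - x^3y^2 = C.


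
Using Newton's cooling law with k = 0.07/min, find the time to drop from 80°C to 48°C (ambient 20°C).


From T(t) = T_a + (T₀ - T_a)e^(-kt), set T(t) = 48:
(48 - 20) / (80 - 20) = e^(-0.07t), so t = -ln(0.467)/0.07 ≈ 10.9 minutes.


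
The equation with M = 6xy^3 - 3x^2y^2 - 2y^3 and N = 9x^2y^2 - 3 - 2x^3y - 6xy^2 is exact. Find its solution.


Check exactness: ∂M/∂y = 18xy^2 - 6x^2y - 6y^2 and ∂N/∂x = 18xy^2 - 6x^2y - 6y^2; equal, so the equation is exact.
Integrate M with respect to x (treating y as constant): ∫M dx = 3x^2y^3 - x^3y^2 - 2xy^3 + h(y).
Differentiate w.r.t. y and set equal to N: the x-dependent terms already match, leaving h'(y) = -3. Integrate: h(y) = -3y.
So F(x,y) = 3x^2y^3 - 3y - x^3y^2 - 2xy^3.
General solution: 3x^2y^3 - 3y - x^3y^2 - 2xy^3 = C.
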